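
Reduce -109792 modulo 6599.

-109792 = -17*6599 + 2391, so -109792 ≡ 2391 (mod 6599).

2391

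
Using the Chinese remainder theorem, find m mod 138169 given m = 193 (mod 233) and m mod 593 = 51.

233⁻¹ mod 593: 233·28 ≡ 1 (mod 593), so 233⁻¹ ≡ 28.
m = 193 + 233·((51 − 193)·28 mod 593) = 193 + 233·175 = 40968.
Check: 40968 mod 233 = 193, 40968 mod 593 = 51. ✓

40968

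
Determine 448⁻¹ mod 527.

20

Run the extended Euclidean algorithm:
527 = 1×448 + 79
448 = 5×79 + 53
79 = 1×53 + 26
53 = 2×26 + 1
26 = 26×1 + 0
gcd(448, 527) = 1, so the inverse exists.
Back-substitute for 1:
1 = 1×53 − 2×26
  = −2×79 + 3×53
  = 3×448 − 17×79
  = −17×527 + 20×448
So 448⁻¹ ≡ 20 (mod 527).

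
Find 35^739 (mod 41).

Compute successive squares:
35^1 ≡ 35 (mod 41)
35^2 ≡ 35^2 = 1225 ≡ 36 (mod 41)
35^4 ≡ 36^2 = 1296 ≡ 25 (mod 41)
35^8 ≡ 25^2 = 625 ≡ 10 (mod 41)
35^16 ≡ 10^2 = 100 ≡ 18 (mod 41)
35^32 ≡ 18^2 = 324 ≡ 37 (mod 41)
35^64 ≡ 37^2 = 1369 ≡ 16 (mod 41)
35^128 ≡ 16^2 = 256 ≡ 10 (mod 41)
35^256 ≡ 10^2 = 100 ≡ 18 (mod 41)
35^512 ≡ 18^2 = 324 ≡ 37 (mod 41)
35^739 = 35^512 × 35^128 × 35^64 × 35^32 × 35^2 × 35^1 ≡ 37 × 10 × 16 × 37 × 36 × 35 (mod 41).
Accumulate the product:
37 × 10 = 370 ≡ 1
1 × 16 = 16
16 × 37 = 592 ≡ 18
18 × 36 = 648 ≡ 33
33 × 35 = 1155 ≡ 7

7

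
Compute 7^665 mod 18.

665 in binary is 1010011001, i.e. 665 = 512 + 128 + 16 + 8 + 1.
7^1 ≡ 7 (mod 18)
7^2 ≡ 7^2 = 49 ≡ 13 (mod 18)
7^4 ≡ 13^2 = 169 ≡ 7 (mod 18)
7^8 ≡ 7^2 = 49 ≡ 13 (mod 18)
7^16 ≡ 13^2 = 169 ≡ 7 (mod 18)
7^32 ≡ 7^2 = 49 ≡ 13 (mod 18)
7^64 ≡ 13^2 = 169 ≡ 7 (mod 18)
7^128 ≡ 7^2 = 49 ≡ 13 (mod 18)
7^256 ≡ 13^2 = 169 ≡ 7 (mod 18)
7^512 ≡ 7^2 = 49 ≡ 13 (mod 18)
7^665 = 7^512 * 7^128 * 7^16 * 7^8 * 7^1 ≡ 13 * 13 * 7 * 13 * 7 (mod 18).
Accumulate the product:
13 * 13 = 169 ≡ 7
7 * 7 = 49 ≡ 13
13 * 13 = 169 ≡ 7
7 * 7 = 49 ≡ 13

13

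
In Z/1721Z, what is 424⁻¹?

Run the extended Euclidean algorithm:
1721 = 4×424 + 25
424 = 16×25 + 24
25 = 1×24 + 1
24 = 24×1 + 0
gcd(424, 1721) = 1, so the inverse exists.
Back-substitute for 1:
1 = 1×25 − 1×24
  = −1×424 + 17×25
  = 17×1721 − 69×424
So 424⁻¹ ≡ −69 ≡ 1652 (mod 1721).

1652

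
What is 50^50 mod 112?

50 in binary is 110010, i.e. 50 = 32 + 16 + 2.
50^1 ≡ 50 (mod 112)
50^2 ≡ 50^2 = 2500 ≡ 36 (mod 112)
50^4 ≡ 36^2 = 1296 ≡ 64 (mod 112)
50^8 ≡ 64^2 = 4096 ≡ 64 (mod 112)
50^16 ≡ 64^2 = 4096 ≡ 64 (mod 112)
50^32 ≡ 64^2 = 4096 ≡ 64 (mod 112)
50^50 = 50^32 · 50^16 · 50^2 ≡ 64 · 64 · 36 (mod 112).
Accumulate the product:
64 · 64 = 4096 ≡ 64
64 · 36 = 2304 ≡ 64

64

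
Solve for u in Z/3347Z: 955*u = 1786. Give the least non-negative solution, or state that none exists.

gcd(955, 3347) = 1, so a unique solution mod 3347 exists.
955⁻¹ ≡ 743 (mod 3347).
u ≡ 743*1786 ≡ 1586 (mod 3347).

1586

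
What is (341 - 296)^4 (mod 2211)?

1431

341 - 296 = 45
(45)^4 ≡ 1431 (mod 2211)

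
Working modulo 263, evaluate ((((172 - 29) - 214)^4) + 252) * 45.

172 - 29 = 143
143 - 214 = -71 ≡ 192 (mod 263)
(192)^4 ≡ 95 (mod 263)
95 + 252 = 347 ≡ 84 (mod 263)
84 * 45 = 3780 ≡ 98 (mod 263)

98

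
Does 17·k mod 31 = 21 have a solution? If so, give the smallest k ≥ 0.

14

gcd(17, 31) = 1, so a unique solution mod 31 exists.
17⁻¹ ≡ 11 (mod 31).
k ≡ 11·21 ≡ 14 (mod 31).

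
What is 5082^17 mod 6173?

By square-and-multiply:
5082^1 ≡ 5082 (mod 6173)
5082^2 ≡ 5082^2 = 25826724 ≡ 5065 (mod 6173)
5082^4 ≡ 5065^2 = 25654225 ≡ 5410 (mod 6173)
5082^8 ≡ 5410^2 = 29268100 ≡ 1907 (mod 6173)
5082^16 ≡ 1907^2 = 3636649 ≡ 752 (mod 6173)
5082^17 = 5082^16 · 5082^1 ≡ 752 · 5082 (mod 6173).
752 · 5082 = 3821664 ≡ 577 (mod 6173).

577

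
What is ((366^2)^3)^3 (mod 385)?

71

(366)^2 ≡ 361 (mod 385)
(361)^3 ≡ 36 (mod 385)
(36)^3 ≡ 71 (mod 385)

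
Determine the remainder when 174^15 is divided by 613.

By square-and-multiply:
15 in binary is 1111, i.e. 15 = 8 + 4 + 2 + 1.
174^1 ≡ 174 (mod 613)
174^2 ≡ 174^2 = 30276 ≡ 239 (mod 613)
174^4 ≡ 239^2 = 57121 ≡ 112 (mod 613)
174^8 ≡ 112^2 = 12544 ≡ 284 (mod 613)
174^15 = 174^8 · 174^4 · 174^2 · 174^1 ≡ 284 · 112 · 239 · 174 (mod 613).
Accumulate the product:
284 · 112 = 31808 ≡ 545
545 · 239 = 130255 ≡ 299
299 · 174 = 52026 ≡ 534

534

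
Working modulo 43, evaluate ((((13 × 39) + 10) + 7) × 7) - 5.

13 × 39 = 507 ≡ 34 (mod 43)
34 + 10 = 44 ≡ 1 (mod 43)
1 + 7 = 8
8 × 7 = 56 ≡ 13 (mod 43)
13 - 5 = 8

8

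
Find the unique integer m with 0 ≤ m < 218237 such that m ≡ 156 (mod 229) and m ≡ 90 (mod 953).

102061

229⁻¹ mod 953: 229×412 ≡ 1 (mod 953), so 229⁻¹ ≡ 412.
m = 156 + 229×((90 − 156)×412 mod 953) = 156 + 229×445 = 102061.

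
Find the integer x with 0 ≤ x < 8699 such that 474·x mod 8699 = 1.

3542

Apply the Euclidean algorithm and back-substitute:
8699 = 18*474 + 167
474 = 2*167 + 140
167 = 1*140 + 27
140 = 5*27 + 5
27 = 5*5 + 2
5 = 2*2 + 1
2 = 2*1 + 0
gcd(474, 8699) = 1, so the inverse exists.
Bézout: 1 = −193*8699 + 3542*474.
So 474⁻¹ ≡ 3542 (mod 8699).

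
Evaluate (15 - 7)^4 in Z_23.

2

15 - 7 = 8
(8)^4 ≡ 2 (mod 23)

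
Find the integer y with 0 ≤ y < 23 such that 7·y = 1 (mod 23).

10

Apply the Euclidean algorithm and back-substitute:
23 = 3*7 + 2
7 = 3*2 + 1
2 = 2*1 + 0
gcd(7, 23) = 1, so the inverse exists.
Back-substitute for 1:
1 = 1*7 − 3*2
  = −3*23 + 10*7
So 7⁻¹ ≡ 10 (mod 23).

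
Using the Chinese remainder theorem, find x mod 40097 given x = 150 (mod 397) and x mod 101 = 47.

23176

397⁻¹ mod 101: 397·72 ≡ 1 (mod 101), so 397⁻¹ ≡ 72.
x = 150 + 397·((47 − 150)·72 mod 101) = 150 + 397·58 = 23176.
Check: 23176 mod 397 = 150, 23176 mod 101 = 47. ✓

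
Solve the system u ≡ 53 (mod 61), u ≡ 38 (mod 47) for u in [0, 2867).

602

61⁻¹ mod 47: 61×37 ≡ 1 (mod 47), so 61⁻¹ ≡ 37.
u = 53 + 61×((38 − 53)×37 mod 47) = 53 + 61×9 = 602.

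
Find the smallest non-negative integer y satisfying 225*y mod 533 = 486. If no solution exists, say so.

gcd(225, 533) = 1, so a unique solution mod 533 exists.
225⁻¹ ≡ 244 (mod 533).
y ≡ 244*486 ≡ 258 (mod 533).

258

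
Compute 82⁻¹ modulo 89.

89 = 1·82 + 7
82 = 11·7 + 5
7 = 1·5 + 2
5 = 2·2 + 1
2 = 2·1 + 0
gcd(82, 89) = 1, so the inverse exists.
Bézout: 1 = −35·89 + 38·82.
So 82⁻¹ ≡ 38 (mod 89).

38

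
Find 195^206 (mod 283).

92

Compute successive squares:
206 in binary is 11001110, i.e. 206 = 128 + 64 + 8 + 4 + 2.
195^1 ≡ 195 (mod 283)
195^2 ≡ 195^2 = 38025 ≡ 103 (mod 283)
195^4 ≡ 103^2 = 10609 ≡ 138 (mod 283)
195^8 ≡ 138^2 = 19044 ≡ 83 (mod 283)
195^16 ≡ 83^2 = 6889 ≡ 97 (mod 283)
195^32 ≡ 97^2 = 9409 ≡ 70 (mod 283)
195^64 ≡ 70^2 = 4900 ≡ 89 (mod 283)
195^128 ≡ 89^2 = 7921 ≡ 280 (mod 283)
195^206 = 195^128 × 195^64 × 195^8 × 195^4 × 195^2 ≡ 280 × 89 × 83 × 138 × 103 (mod 283).
Accumulate the product:
280 × 89 = 24920 ≡ 16
16 × 83 = 1328 ≡ 196
196 × 138 = 27048 ≡ 163
163 × 103 = 16789 ≡ 92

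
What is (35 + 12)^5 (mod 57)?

35

35 + 12 = 47
(47)^5 ≡ 35 (mod 57)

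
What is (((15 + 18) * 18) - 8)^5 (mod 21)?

15 + 18 = 33 ≡ 12 (mod 21)
12 * 18 = 216 ≡ 6 (mod 21)
6 - 8 = -2 ≡ 19 (mod 21)
(19)^5 ≡ 10 (mod 21)

10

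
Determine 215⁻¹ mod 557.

57

By the extended Euclidean algorithm:
557 = 2×215 + 127
215 = 1×127 + 88
127 = 1×88 + 39
88 = 2×39 + 10
39 = 3×10 + 9
10 = 1×9 + 1
9 = 9×1 + 0
gcd(215, 557) = 1, so the inverse exists.
Bézout: 1 = −22×557 + 57×215.
So 215⁻¹ ≡ 57 (mod 557).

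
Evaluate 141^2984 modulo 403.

113

2984 in binary is 101110101000, i.e. 2984 = 2048 + 512 + 256 + 128 + 32 + 8.
141^1 ≡ 141 (mod 403)
141^2 ≡ 141^2 = 19881 ≡ 134 (mod 403)
141^4 ≡ 134^2 = 17956 ≡ 224 (mod 403)
141^8 ≡ 224^2 = 50176 ≡ 204 (mod 403)
141^16 ≡ 204^2 = 41616 ≡ 107 (mod 403)
141^32 ≡ 107^2 = 11449 ≡ 165 (mod 403)
141^64 ≡ 165^2 = 27225 ≡ 224 (mod 403)
141^128 ≡ 224^2 = 50176 ≡ 204 (mod 403)
141^256 ≡ 204^2 = 41616 ≡ 107 (mod 403)
141^512 ≡ 107^2 = 11449 ≡ 165 (mod 403)
141^1024 ≡ 165^2 = 27225 ≡ 224 (mod 403)
141^2048 ≡ 224^2 = 50176 ≡ 204 (mod 403)
141^2984 = 141^2048 * 141^512 * 141^256 * 141^128 * 141^32 * 141^8 ≡ 204 * 165 * 107 * 204 * 165 * 204 (mod 403).
Accumulate the product:
204 * 165 = 33660 ≡ 211
211 * 107 = 22577 ≡ 9
9 * 204 = 1836 ≡ 224
224 * 165 = 36960 ≡ 287
287 * 204 = 58548 ≡ 113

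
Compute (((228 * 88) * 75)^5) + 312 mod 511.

261

228 * 88 = 20064 ≡ 135 (mod 511)
135 * 75 = 10125 ≡ 416 (mod 511)
(416)^5 ≡ 460 (mod 511)
460 + 312 = 772 ≡ 261 (mod 511)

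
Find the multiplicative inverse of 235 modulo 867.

867 = 3×235 + 162
235 = 1×162 + 73
162 = 2×73 + 16
73 = 4×16 + 9
16 = 1×9 + 7
9 = 1×7 + 2
7 = 3×2 + 1
2 = 2×1 + 0
gcd(235, 867) = 1, so the inverse exists.
Bézout: 1 = 103×867 − 380×235.
So 235⁻¹ ≡ −380 ≡ 487 (mod 867).

487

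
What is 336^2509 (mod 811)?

Compute successive squares:
336^1 ≡ 336 (mod 811)
336^2 ≡ 336^2 = 112896 ≡ 167 (mod 811)
336^4 ≡ 167^2 = 27889 ≡ 315 (mod 811)
336^8 ≡ 315^2 = 99225 ≡ 283 (mod 811)
336^16 ≡ 283^2 = 80089 ≡ 611 (mod 811)
336^32 ≡ 611^2 = 373321 ≡ 261 (mod 811)
336^64 ≡ 261^2 = 68121 ≡ 808 (mod 811)
336^128 ≡ 808^2 = 652864 ≡ 9 (mod 811)
336^256 ≡ 9^2 = 81 (mod 811)
336^512 ≡ 81^2 = 6561 ≡ 73 (mod 811)
336^1024 ≡ 73^2 = 5329 ≡ 463 (mod 811)
336^2048 ≡ 463^2 = 214369 ≡ 265 (mod 811)
336^2509 = 336^2048 · 336^256 · 336^128 · 336^64 · 336^8 · 336^4 · 336^1 ≡ 265 · 81 · 9 · 808 · 283 · 315 · 336 (mod 811).
Accumulate the product:
265 · 81 = 21465 ≡ 379
379 · 9 = 3411 ≡ 167
167 · 808 = 134936 ≡ 310
310 · 283 = 87730 ≡ 142
142 · 315 = 44730 ≡ 125
125 · 336 = 42000 ≡ 639

639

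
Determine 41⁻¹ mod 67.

By the extended Euclidean algorithm:
67 = 1×41 + 26
41 = 1×26 + 15
26 = 1×15 + 11
15 = 1×11 + 4
11 = 2×4 + 3
4 = 1×3 + 1
3 = 3×1 + 0
gcd(41, 67) = 1, so the inverse exists.
Bézout: 1 = −11×67 + 18×41.
So 41⁻¹ ≡ 18 (mod 67).

18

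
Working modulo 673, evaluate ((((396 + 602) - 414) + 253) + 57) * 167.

565

396 + 602 = 998 ≡ 325 (mod 673)
325 - 414 = -89 ≡ 584 (mod 673)
584 + 253 = 837 ≡ 164 (mod 673)
164 + 57 = 221
221 * 167 = 36907 ≡ 565 (mod 673)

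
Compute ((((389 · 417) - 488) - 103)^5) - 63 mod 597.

389 · 417 = 162213 ≡ 426 (mod 597)
426 - 488 = -62 ≡ 535 (mod 597)
535 - 103 = 432
(432)^5 ≡ 540 (mod 597)
540 - 63 = 477

477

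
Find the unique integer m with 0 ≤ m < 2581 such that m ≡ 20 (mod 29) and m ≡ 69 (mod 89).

29⁻¹ mod 89: 29·43 ≡ 1 (mod 89), so 29⁻¹ ≡ 43.
m = 20 + 29·((69 − 20)·43 mod 89) = 20 + 29·60 = 1760.

1760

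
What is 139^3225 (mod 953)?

51

Using repeated squaring:
139^1 ≡ 139 (mod 953)
139^2 ≡ 139^2 = 19321 ≡ 261 (mod 953)
139^4 ≡ 261^2 = 68121 ≡ 458 (mod 953)
139^8 ≡ 458^2 = 209764 ≡ 104 (mod 953)
139^16 ≡ 104^2 = 10816 ≡ 333 (mod 953)
139^32 ≡ 333^2 = 110889 ≡ 341 (mod 953)
139^64 ≡ 341^2 = 116281 ≡ 15 (mod 953)
139^128 ≡ 15^2 = 225 (mod 953)
139^256 ≡ 225^2 = 50625 ≡ 116 (mod 953)
139^512 ≡ 116^2 = 13456 ≡ 114 (mod 953)
139^1024 ≡ 114^2 = 12996 ≡ 607 (mod 953)
139^2048 ≡ 607^2 = 368449 ≡ 591 (mod 953)
139^3225 = 139^2048 * 139^1024 * 139^128 * 139^16 * 139^8 * 139^1 ≡ 591 * 607 * 225 * 333 * 104 * 139 (mod 953).
Accumulate the product:
591 * 607 = 358737 ≡ 409
409 * 225 = 92025 ≡ 537
537 * 333 = 178821 ≡ 610
610 * 104 = 63440 ≡ 542
542 * 139 = 75338 ≡ 51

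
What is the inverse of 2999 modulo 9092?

By the extended Euclidean algorithm:
9092 = 3·2999 + 95
2999 = 31·95 + 54
95 = 1·54 + 41
54 = 1·41 + 13
41 = 3·13 + 2
13 = 6·2 + 1
2 = 2·1 + 0
gcd(2999, 9092) = 1, so the inverse exists.
Back-substitute for 1:
1 = 1·13 − 6·2
  = −6·41 + 19·13
  = 19·54 − 25·41
  = −25·95 + 44·54
  = 44·2999 − 1389·95
  = −1389·9092 + 4211·2999
So 2999⁻¹ ≡ 4211 (mod 9092).

4211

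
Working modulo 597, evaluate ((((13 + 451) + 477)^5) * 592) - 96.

431

13 + 451 = 464
464 + 477 = 941 ≡ 344 (mod 597)
(344)^5 ≡ 14 (mod 597)
14 * 592 = 8288 ≡ 527 (mod 597)
527 - 96 = 431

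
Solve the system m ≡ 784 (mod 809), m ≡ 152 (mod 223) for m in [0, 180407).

809⁻¹ mod 223: 809*180 ≡ 1 (mod 223), so 809⁻¹ ≡ 180.
m = 784 + 809*((152 − 784)*180 mod 223) = 784 + 809*193 = 156921.

156921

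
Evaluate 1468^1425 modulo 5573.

By square-and-multiply:
1425 in binary is 10110010001, i.e. 1425 = 1024 + 256 + 128 + 16 + 1.
1468^1 ≡ 1468 (mod 5573)
1468^2 ≡ 1468^2 = 2155024 ≡ 3846 (mod 5573)
1468^4 ≡ 3846^2 = 14791716 ≡ 974 (mod 5573)
1468^8 ≡ 974^2 = 948676 ≡ 1266 (mod 5573)
1468^16 ≡ 1266^2 = 1602756 ≡ 3305 (mod 5573)
1468^32 ≡ 3305^2 = 10923025 ≡ 5518 (mod 5573)
1468^64 ≡ 5518^2 = 30448324 ≡ 3025 (mod 5573)
1468^128 ≡ 3025^2 = 9150625 ≡ 5332 (mod 5573)
1468^256 ≡ 5332^2 = 28430224 ≡ 2351 (mod 5573)
1468^512 ≡ 2351^2 = 5527201 ≡ 4358 (mod 5573)
1468^1024 ≡ 4358^2 = 18992164 ≡ 4953 (mod 5573)
1468^1425 = 1468^1024 × 1468^256 × 1468^128 × 1468^16 × 1468^1 ≡ 4953 × 2351 × 5332 × 3305 × 1468 (mod 5573).
Accumulate the product:
4953 × 2351 = 11644503 ≡ 2506
2506 × 5332 = 13361992 ≡ 3511
3511 × 3305 = 11603855 ≡ 869
869 × 1468 = 1275692 ≡ 5048

5048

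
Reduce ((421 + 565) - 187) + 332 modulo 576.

421 + 565 = 986 ≡ 410 (mod 576)
410 - 187 = 223
223 + 332 = 555

555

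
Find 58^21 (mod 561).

By square-and-multiply:
58^1 ≡ 58 (mod 561)
58^2 ≡ 58^2 = 3364 ≡ 559 (mod 561)
58^4 ≡ 559^2 = 312481 ≡ 4 (mod 561)
58^8 ≡ 4^2 = 16 (mod 561)
58^16 ≡ 16^2 = 256 (mod 561)
58^21 = 58^16 · 58^4 · 58^1 ≡ 256 · 4 · 58 (mod 561).
Accumulate the product:
256 · 4 = 1024 ≡ 463
463 · 58 = 26854 ≡ 487

487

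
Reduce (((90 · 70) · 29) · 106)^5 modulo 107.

90 · 70 = 6300 ≡ 94 (mod 107)
94 · 29 = 2726 ≡ 51 (mod 107)
51 · 106 = 5406 ≡ 56 (mod 107)
(56)^5 ≡ 101 (mod 107)

101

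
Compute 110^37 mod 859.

417

Using repeated squaring:
37 in binary is 100101, i.e. 37 = 32 + 4 + 1.
110^1 ≡ 110 (mod 859)
110^2 ≡ 110^2 = 12100 ≡ 74 (mod 859)
110^4 ≡ 74^2 = 5476 ≡ 322 (mod 859)
110^8 ≡ 322^2 = 103684 ≡ 604 (mod 859)
110^16 ≡ 604^2 = 364816 ≡ 600 (mod 859)
110^32 ≡ 600^2 = 360000 ≡ 79 (mod 859)
110^37 = 110^32 · 110^4 · 110^1 ≡ 79 · 322 · 110 (mod 859).
Accumulate the product:
79 · 322 = 25438 ≡ 527
527 · 110 = 57970 ≡ 417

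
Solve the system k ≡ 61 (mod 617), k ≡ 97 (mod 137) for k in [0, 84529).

44485

617⁻¹ mod 137: 617*2 ≡ 1 (mod 137), so 617⁻¹ ≡ 2.
k = 61 + 617*((97 − 61)*2 mod 137) = 61 + 617*72 = 44485.
Check: 44485 mod 617 = 61, 44485 mod 137 = 97. ✓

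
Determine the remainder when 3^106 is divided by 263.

253

Compute successive squares:
106 in binary is 1101010, i.e. 106 = 64 + 32 + 8 + 2.
3^1 ≡ 3 (mod 263)
3^2 ≡ 3^2 = 9 (mod 263)
3^4 ≡ 9^2 = 81 (mod 263)
3^8 ≡ 81^2 = 6561 ≡ 249 (mod 263)
3^16 ≡ 249^2 = 62001 ≡ 196 (mod 263)
3^32 ≡ 196^2 = 38416 ≡ 18 (mod 263)
3^64 ≡ 18^2 = 324 ≡ 61 (mod 263)
3^106 = 3^64 · 3^32 · 3^8 · 3^2 ≡ 61 · 18 · 249 · 9 (mod 263).
Accumulate the product:
61 · 18 = 1098 ≡ 46
46 · 249 = 11454 ≡ 145
145 · 9 = 1305 ≡ 253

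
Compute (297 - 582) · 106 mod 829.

463

297 - 582 = -285 ≡ 544 (mod 829)
544 · 106 = 57664 ≡ 463 (mod 829)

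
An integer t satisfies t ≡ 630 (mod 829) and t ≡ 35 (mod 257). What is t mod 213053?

164772

829⁻¹ mod 257: 829*226 ≡ 1 (mod 257), so 829⁻¹ ≡ 226.
t = 630 + 829*((35 − 630)*226 mod 257) = 630 + 829*198 = 164772.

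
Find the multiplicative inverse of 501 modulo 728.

93

By the extended Euclidean algorithm:
728 = 1·501 + 227
501 = 2·227 + 47
227 = 4·47 + 39
47 = 1·39 + 8
39 = 4·8 + 7
8 = 1·7 + 1
7 = 7·1 + 0
gcd(501, 728) = 1, so the inverse exists.
Back-substitute for 1:
1 = 1·8 − 1·7
  = −1·39 + 5·8
  = 5·47 − 6·39
  = −6·227 + 29·47
  = 29·501 − 64·227
  = −64·728 + 93·501
So 501⁻¹ ≡ 93 (mod 728).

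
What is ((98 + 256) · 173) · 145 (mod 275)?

98 + 256 = 354 ≡ 79 (mod 275)
79 · 173 = 13667 ≡ 192 (mod 275)
192 · 145 = 27840 ≡ 65 (mod 275)

65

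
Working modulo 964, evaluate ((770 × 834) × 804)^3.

770 × 834 = 642180 ≡ 156 (mod 964)
156 × 804 = 125424 ≡ 104 (mod 964)
(104)^3 ≡ 840 (mod 964)

840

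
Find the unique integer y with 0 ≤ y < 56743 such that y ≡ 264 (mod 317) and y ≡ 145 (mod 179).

317⁻¹ mod 179: 317·48 ≡ 1 (mod 179), so 317⁻¹ ≡ 48.
y = 264 + 317·((145 − 264)·48 mod 179) = 264 + 317·16 = 5336.

5336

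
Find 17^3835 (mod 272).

17

Compute successive squares:
17^1 ≡ 17 (mod 272)
17^2 ≡ 17^2 = 289 ≡ 17 (mod 272)
17^4 ≡ 17^2 = 289 ≡ 17 (mod 272)
17^8 ≡ 17^2 = 289 ≡ 17 (mod 272)
17^16 ≡ 17^2 = 289 ≡ 17 (mod 272)
17^32 ≡ 17^2 = 289 ≡ 17 (mod 272)
17^64 ≡ 17^2 = 289 ≡ 17 (mod 272)
17^128 ≡ 17^2 = 289 ≡ 17 (mod 272)
17^256 ≡ 17^2 = 289 ≡ 17 (mod 272)
17^512 ≡ 17^2 = 289 ≡ 17 (mod 272)
17^1024 ≡ 17^2 = 289 ≡ 17 (mod 272)
17^2048 ≡ 17^2 = 289 ≡ 17 (mod 272)
17^3835 = 17^2048 · 17^1024 · 17^512 · 17^128 · 17^64 · 17^32 · 17^16 · 17^8 · 17^2 · 17^1 ≡ 17 · 17 · 17 · 17 · 17 · 17 · 17 · 17 · 17 · 17 (mod 272).
Accumulate the product:
17 · 17 = 289 ≡ 17
17 · 17 = 289 ≡ 17
17 · 17 = 289 ≡ 17
17 · 17 = 289 ≡ 17
17 · 17 = 289 ≡ 17
17 · 17 = 289 ≡ 17
17 · 17 = 289 ≡ 17
17 · 17 = 289 ≡ 17
17 · 17 = 289 ≡ 17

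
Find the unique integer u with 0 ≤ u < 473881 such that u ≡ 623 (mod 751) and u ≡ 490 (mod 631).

169598

751⁻¹ mod 631: 751·468 ≡ 1 (mod 631), so 751⁻¹ ≡ 468.
u = 623 + 751·((490 − 623)·468 mod 631) = 623 + 751·225 = 169598.
Check: 169598 mod 751 = 623, 169598 mod 631 = 490. ✓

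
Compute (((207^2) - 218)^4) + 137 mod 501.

156

(207)^2 ≡ 264 (mod 501)
264 - 218 = 46
(46)^4 ≡ 19 (mod 501)
19 + 137 = 156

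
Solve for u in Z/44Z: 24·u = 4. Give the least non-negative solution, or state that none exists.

gcd(24, 44) = 4, and 4 | 4, so solutions exist.
Divide through by 4: 6·u mod 11 = 1.
6⁻¹ ≡ 2 (mod 11).
u ≡ 2·1 ≡ 2 (mod 11).
The smallest non-negative solution is u = 2.

2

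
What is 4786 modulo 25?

4786 = 191×25 + 11, so 4786 ≡ 11 (mod 25).

11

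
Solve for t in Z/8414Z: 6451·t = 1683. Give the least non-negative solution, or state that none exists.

7363

gcd(6451, 8414) = 1, so a unique solution mod 8414 exists.
6451⁻¹ ≡ 3159 (mod 8414).
t ≡ 3159·1683 ≡ 7363 (mod 8414).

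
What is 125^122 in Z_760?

By square-and-multiply:
122 in binary is 1111010, i.e. 122 = 64 + 32 + 16 + 8 + 2.
125^1 ≡ 125 (mod 760)
125^2 ≡ 125^2 = 15625 ≡ 425 (mod 760)
125^4 ≡ 425^2 = 180625 ≡ 505 (mod 760)
125^8 ≡ 505^2 = 255025 ≡ 425 (mod 760)
125^16 ≡ 425^2 = 180625 ≡ 505 (mod 760)
125^32 ≡ 505^2 = 255025 ≡ 425 (mod 760)
125^64 ≡ 425^2 = 180625 ≡ 505 (mod 760)
125^122 = 125^64 * 125^32 * 125^16 * 125^8 * 125^2 ≡ 505 * 425 * 505 * 425 * 425 (mod 760).
Accumulate the product:
505 * 425 = 214625 ≡ 305
305 * 505 = 154025 ≡ 505
505 * 425 = 214625 ≡ 305
305 * 425 = 129625 ≡ 425

425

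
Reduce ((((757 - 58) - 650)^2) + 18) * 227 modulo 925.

588

757 - 58 = 699
699 - 650 = 49
(49)^2 ≡ 551 (mod 925)
551 + 18 = 569
569 * 227 = 129163 ≡ 588 (mod 925)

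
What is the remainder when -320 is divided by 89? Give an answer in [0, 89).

-320 = -4*89 + 36, so -320 ≡ 36 (mod 89).

36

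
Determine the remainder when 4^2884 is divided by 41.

Using repeated squaring:
4^1 ≡ 4 (mod 41)
4^2 ≡ 4^2 = 16 (mod 41)
4^4 ≡ 16^2 = 256 ≡ 10 (mod 41)
4^8 ≡ 10^2 = 100 ≡ 18 (mod 41)
4^16 ≡ 18^2 = 324 ≡ 37 (mod 41)
4^32 ≡ 37^2 = 1369 ≡ 16 (mod 41)
4^64 ≡ 16^2 = 256 ≡ 10 (mod 41)
4^128 ≡ 10^2 = 100 ≡ 18 (mod 41)
4^256 ≡ 18^2 = 324 ≡ 37 (mod 41)
4^512 ≡ 37^2 = 1369 ≡ 16 (mod 41)
4^1024 ≡ 16^2 = 256 ≡ 10 (mod 41)
4^2048 ≡ 10^2 = 100 ≡ 18 (mod 41)
4^2884 = 4^2048 · 4^512 · 4^256 · 4^64 · 4^4 ≡ 18 · 16 · 37 · 10 · 10 (mod 41).
Accumulate the product:
18 · 16 = 288 ≡ 1
1 · 37 = 37
37 · 10 = 370 ≡ 1
1 · 10 = 10

10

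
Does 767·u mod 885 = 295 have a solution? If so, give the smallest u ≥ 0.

5

gcd(767, 885) = 59, and 59 | 295, so solutions exist.
Divide through by 59: 13·u = 5 (mod 15).
13⁻¹ ≡ 7 (mod 15).
u ≡ 7·5 ≡ 5 (mod 15).
The smallest non-negative solution is u = 5.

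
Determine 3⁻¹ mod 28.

19

28 = 9×3 + 1
3 = 3×1 + 0
gcd(3, 28) = 1, so the inverse exists.
Bézout: 1 = 1×28 − 9×3.
So 3⁻¹ ≡ −9 ≡ 19 (mod 28).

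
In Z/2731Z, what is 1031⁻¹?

596

2731 = 2·1031 + 669
1031 = 1·669 + 362
669 = 1·362 + 307
362 = 1·307 + 55
307 = 5·55 + 32
55 = 1·32 + 23
32 = 1·23 + 9
23 = 2·9 + 5
9 = 1·5 + 4
5 = 1·4 + 1
4 = 4·1 + 0
gcd(1031, 2731) = 1, so the inverse exists.
Bézout: 1 = −225·2731 + 596·1031.
So 1031⁻¹ ≡ 596 (mod 2731).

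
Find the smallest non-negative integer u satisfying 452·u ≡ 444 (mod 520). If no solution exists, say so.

gcd(452, 520) = 4, and 4 | 444, so solutions exist.
Divide through by 4: 113·u ≡ 111 mod 130.
113⁻¹ ≡ 107 (mod 130).
u ≡ 107·111 ≡ 47 (mod 130).
The smallest non-negative solution is u = 47.

47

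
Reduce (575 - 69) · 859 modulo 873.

575 - 69 = 506
506 · 859 = 434654 ≡ 773 (mod 873)

773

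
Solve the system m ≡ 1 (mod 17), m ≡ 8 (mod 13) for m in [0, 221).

17⁻¹ mod 13: 17*10 ≡ 1 (mod 13), so 17⁻¹ ≡ 10.
m = 1 + 17*((8 − 1)*10 mod 13) = 1 + 17*5 = 86.
Check: 86 mod 17 = 1, 86 mod 13 = 8. ✓

86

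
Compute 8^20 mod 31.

1

Using repeated squaring:
8^1 ≡ 8 (mod 31)
8^2 ≡ 8^2 = 64 ≡ 2 (mod 31)
8^4 ≡ 2^2 = 4 (mod 31)
8^8 ≡ 4^2 = 16 (mod 31)
8^16 ≡ 16^2 = 256 ≡ 8 (mod 31)
8^20 = 8^16 * 8^4 ≡ 8 * 4 (mod 31).
8 * 4 = 32 ≡ 1 (mod 31).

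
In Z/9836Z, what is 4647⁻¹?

9836 = 2·4647 + 542
4647 = 8·542 + 311
542 = 1·311 + 231
311 = 1·231 + 80
231 = 2·80 + 71
80 = 1·71 + 9
71 = 7·9 + 8
9 = 1·8 + 1
8 = 8·1 + 0
gcd(4647, 9836) = 1, so the inverse exists.
Back-substitute for 1:
1 = 1·9 − 1·8
  = −1·71 + 8·9
  = 8·80 − 9·71
  = −9·231 + 26·80
  = 26·311 − 35·231
  = −35·542 + 61·311
  = 61·4647 − 523·542
  = −523·9836 + 1107·4647
So 4647⁻¹ ≡ 1107 (mod 9836).

1107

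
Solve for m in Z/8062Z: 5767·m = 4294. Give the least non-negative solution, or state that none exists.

gcd(5767, 8062) = 1, so a unique solution mod 8062 exists.
5767⁻¹ ≡ 2733 (mod 8062).
m ≡ 2733·4294 ≡ 5292 (mod 8062).

5292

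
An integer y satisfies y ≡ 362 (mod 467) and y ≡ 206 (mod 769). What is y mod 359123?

467⁻¹ mod 769: 467*522 ≡ 1 (mod 769), so 467⁻¹ ≡ 522.
y = 362 + 467*((206 − 362)*522 mod 769) = 362 + 467*82 = 38656.

38656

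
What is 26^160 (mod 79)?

26^1 ≡ 26 (mod 79)
26^2 ≡ 26^2 = 676 ≡ 44 (mod 79)
26^4 ≡ 44^2 = 1936 ≡ 40 (mod 79)
26^8 ≡ 40^2 = 1600 ≡ 20 (mod 79)
26^16 ≡ 20^2 = 400 ≡ 5 (mod 79)
26^32 ≡ 5^2 = 25 (mod 79)
26^64 ≡ 25^2 = 625 ≡ 72 (mod 79)
26^128 ≡ 72^2 = 5184 ≡ 49 (mod 79)
26^160 = 26^128 · 26^32 ≡ 49 · 25 (mod 79).
49 · 25 = 1225 ≡ 40 (mod 79).

40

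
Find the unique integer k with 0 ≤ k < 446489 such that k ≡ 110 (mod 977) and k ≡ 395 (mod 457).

408496

977⁻¹ mod 457: 977*428 ≡ 1 (mod 457), so 977⁻¹ ≡ 428.
k = 110 + 977*((395 − 110)*428 mod 457) = 110 + 977*418 = 408496.
Check: 408496 mod 977 = 110, 408496 mod 457 = 395. ✓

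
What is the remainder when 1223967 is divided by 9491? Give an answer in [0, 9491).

1223967 = 128*9491 + 9119, so 1223967 ≡ 9119 (mod 9491).

9119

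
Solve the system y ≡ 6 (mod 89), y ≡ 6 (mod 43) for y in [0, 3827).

6

89⁻¹ mod 43: 89·29 ≡ 1 (mod 43), so 89⁻¹ ≡ 29.
y = 6 + 89·((6 − 6)·29 mod 43) = 6 + 89·0 = 6.
Check: 6 mod 89 = 6, 6 mod 43 = 6. ✓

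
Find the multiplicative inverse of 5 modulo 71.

71 = 14·5 + 1
5 = 5·1 + 0
gcd(5, 71) = 1, so the inverse exists.
Bézout: 1 = 1·71 − 14·5.
So 5⁻¹ ≡ −14 ≡ 57 (mod 71).

57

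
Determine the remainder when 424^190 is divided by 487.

Compute successive squares:
190 in binary is 10111110, i.e. 190 = 128 + 32 + 16 + 8 + 4 + 2.
424^1 ≡ 424 (mod 487)
424^2 ≡ 424^2 = 179776 ≡ 73 (mod 487)
424^4 ≡ 73^2 = 5329 ≡ 459 (mod 487)
424^8 ≡ 459^2 = 210681 ≡ 297 (mod 487)
424^16 ≡ 297^2 = 88209 ≡ 62 (mod 487)
424^32 ≡ 62^2 = 3844 ≡ 435 (mod 487)
424^64 ≡ 435^2 = 189225 ≡ 269 (mod 487)
424^128 ≡ 269^2 = 72361 ≡ 285 (mod 487)
424^190 = 424^128 × 424^32 × 424^16 × 424^8 × 424^4 × 424^2 ≡ 285 × 435 × 62 × 297 × 459 × 73 (mod 487).
Accumulate the product:
285 × 435 = 123975 ≡ 277
277 × 62 = 17174 ≡ 129
129 × 297 = 38313 ≡ 327
327 × 459 = 150093 ≡ 97
97 × 73 = 7081 ≡ 263

263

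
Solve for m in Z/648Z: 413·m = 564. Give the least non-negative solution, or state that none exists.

516

gcd(413, 648) = 1, so a unique solution mod 648 exists.
413⁻¹ ≡ 557 (mod 648).
m ≡ 557·564 ≡ 516 (mod 648).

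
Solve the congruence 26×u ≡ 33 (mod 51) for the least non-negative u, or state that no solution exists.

15

gcd(26, 51) = 1, so a unique solution mod 51 exists.
26⁻¹ ≡ 2 (mod 51).
u ≡ 2×33 ≡ 15 (mod 51).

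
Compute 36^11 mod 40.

16

11 in binary is 1011, i.e. 11 = 8 + 2 + 1.
36^1 ≡ 36 (mod 40)
36^2 ≡ 36^2 = 1296 ≡ 16 (mod 40)
36^4 ≡ 16^2 = 256 ≡ 16 (mod 40)
36^8 ≡ 16^2 = 256 ≡ 16 (mod 40)
36^11 = 36^8 * 36^2 * 36^1 ≡ 16 * 16 * 36 (mod 40).
Accumulate the product:
16 * 16 = 256 ≡ 16
16 * 36 = 576 ≡ 16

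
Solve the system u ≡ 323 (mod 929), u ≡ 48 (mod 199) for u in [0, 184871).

158253

929⁻¹ mod 199: 929·3 ≡ 1 (mod 199), so 929⁻¹ ≡ 3.
u = 323 + 929·((48 − 323)·3 mod 199) = 323 + 929·170 = 158253.
Check: 158253 mod 929 = 323, 158253 mod 199 = 48. ✓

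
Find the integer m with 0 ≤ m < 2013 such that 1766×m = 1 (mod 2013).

Run the extended Euclidean algorithm:
2013 = 1*1766 + 247
1766 = 7*247 + 37
247 = 6*37 + 25
37 = 1*25 + 12
25 = 2*12 + 1
12 = 12*1 + 0
gcd(1766, 2013) = 1, so the inverse exists.
Back-substitute for 1:
1 = 1*25 − 2*12
  = −2*37 + 3*25
  = 3*247 − 20*37
  = −20*1766 + 143*247
  = 143*2013 − 163*1766
So 1766⁻¹ ≡ −163 ≡ 1850 (mod 2013).

1850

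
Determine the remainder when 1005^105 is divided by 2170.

By square-and-multiply:
105 in binary is 1101001, i.e. 105 = 64 + 32 + 8 + 1.
1005^1 ≡ 1005 (mod 2170)
1005^2 ≡ 1005^2 = 1010025 ≡ 975 (mod 2170)
1005^4 ≡ 975^2 = 950625 ≡ 165 (mod 2170)
1005^8 ≡ 165^2 = 27225 ≡ 1185 (mod 2170)
1005^16 ≡ 1185^2 = 1404225 ≡ 235 (mod 2170)
1005^32 ≡ 235^2 = 55225 ≡ 975 (mod 2170)
1005^64 ≡ 975^2 = 950625 ≡ 165 (mod 2170)
1005^105 = 1005^64 * 1005^32 * 1005^8 * 1005^1 ≡ 165 * 975 * 1185 * 1005 (mod 2170).
Accumulate the product:
165 * 975 = 160875 ≡ 295
295 * 1185 = 349575 ≡ 205
205 * 1005 = 206025 ≡ 2045

2045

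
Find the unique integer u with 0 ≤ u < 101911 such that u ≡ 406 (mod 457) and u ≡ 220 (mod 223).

457⁻¹ mod 223: 457·142 ≡ 1 (mod 223), so 457⁻¹ ≡ 142.
u = 406 + 457·((220 − 406)·142 mod 223) = 406 + 457·125 = 57531.
Check: 57531 mod 457 = 406, 57531 mod 223 = 220. ✓

57531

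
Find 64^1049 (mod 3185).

2339

Using repeated squaring:
1049 in binary is 10000011001, i.e. 1049 = 1024 + 16 + 8 + 1.
64^1 ≡ 64 (mod 3185)
64^2 ≡ 64^2 = 4096 ≡ 911 (mod 3185)
64^4 ≡ 911^2 = 829921 ≡ 1821 (mod 3185)
64^8 ≡ 1821^2 = 3316041 ≡ 456 (mod 3185)
64^16 ≡ 456^2 = 207936 ≡ 911 (mod 3185)
64^32 ≡ 911^2 = 829921 ≡ 1821 (mod 3185)
64^64 ≡ 1821^2 = 3316041 ≡ 456 (mod 3185)
64^128 ≡ 456^2 = 207936 ≡ 911 (mod 3185)
64^256 ≡ 911^2 = 829921 ≡ 1821 (mod 3185)
64^512 ≡ 1821^2 = 3316041 ≡ 456 (mod 3185)
64^1024 ≡ 456^2 = 207936 ≡ 911 (mod 3185)
64^1049 = 64^1024 * 64^16 * 64^8 * 64^1 ≡ 911 * 911 * 456 * 64 (mod 3185).
Accumulate the product:
911 * 911 = 829921 ≡ 1821
1821 * 456 = 830376 ≡ 2276
2276 * 64 = 145664 ≡ 2339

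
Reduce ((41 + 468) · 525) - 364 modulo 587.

363

41 + 468 = 509
509 · 525 = 267225 ≡ 140 (mod 587)
140 - 364 = -224 ≡ 363 (mod 587)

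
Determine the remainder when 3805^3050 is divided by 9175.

8075

By square-and-multiply:
3050 in binary is 101111101010, i.e. 3050 = 2048 + 512 + 256 + 128 + 64 + 32 + 8 + 2.
3805^1 ≡ 3805 (mod 9175)
3805^2 ≡ 3805^2 = 14478025 ≡ 9050 (mod 9175)
3805^4 ≡ 9050^2 = 81902500 ≡ 6450 (mod 9175)
3805^8 ≡ 6450^2 = 41602500 ≡ 3050 (mod 9175)
3805^16 ≡ 3050^2 = 9302500 ≡ 8225 (mod 9175)
3805^32 ≡ 8225^2 = 67650625 ≡ 3350 (mod 9175)
3805^64 ≡ 3350^2 = 11222500 ≡ 1475 (mod 9175)
3805^128 ≡ 1475^2 = 2175625 ≡ 1150 (mod 9175)
3805^256 ≡ 1150^2 = 1322500 ≡ 1300 (mod 9175)
3805^512 ≡ 1300^2 = 1690000 ≡ 1800 (mod 9175)
3805^1024 ≡ 1800^2 = 3240000 ≡ 1225 (mod 9175)
3805^2048 ≡ 1225^2 = 1500625 ≡ 5100 (mod 9175)
3805^3050 = 3805^2048 · 3805^512 · 3805^256 · 3805^128 · 3805^64 · 3805^32 · 3805^8 · 3805^2 ≡ 5100 · 1800 · 1300 · 1150 · 1475 · 3350 · 3050 · 9050 (mod 9175).
Accumulate the product:
5100 · 1800 = 9180000 ≡ 5000
5000 · 1300 = 6500000 ≡ 4100
4100 · 1150 = 4715000 ≡ 8225
8225 · 1475 = 12131875 ≡ 2525
2525 · 3350 = 8458750 ≡ 8575
8575 · 3050 = 26153750 ≡ 5000
5000 · 9050 = 45250000 ≡ 8075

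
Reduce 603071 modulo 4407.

603071 = 136×4407 + 3719, so 603071 ≡ 3719 (mod 4407).

3719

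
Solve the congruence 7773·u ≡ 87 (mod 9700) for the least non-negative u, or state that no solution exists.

gcd(7773, 9700) = 1, so a unique solution mod 9700 exists.
7773⁻¹ ≡ 2537 (mod 9700).
u ≡ 2537·87 ≡ 7319 (mod 9700).

7319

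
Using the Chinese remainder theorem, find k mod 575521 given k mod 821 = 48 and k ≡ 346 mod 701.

821⁻¹ mod 701: 821*111 ≡ 1 (mod 701), so 821⁻¹ ≡ 111.
k = 48 + 821*((346 − 48)*111 mod 701) = 48 + 821*131 = 107599.
Check: 107599 mod 821 = 48, 107599 mod 701 = 346. ✓

107599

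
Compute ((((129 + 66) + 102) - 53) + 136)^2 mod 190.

0

129 + 66 = 195 ≡ 5 (mod 190)
5 + 102 = 107
107 - 53 = 54
54 + 136 = 190 ≡ 0 (mod 190)
(0)^2 ≡ 0 (mod 190)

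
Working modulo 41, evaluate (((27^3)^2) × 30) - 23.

(27)^3 ≡ 3 (mod 41)
(3)^2 ≡ 9 (mod 41)
9 × 30 = 270 ≡ 24 (mod 41)
24 - 23 = 1

1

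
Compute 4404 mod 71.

2

4404 = 62*71 + 2, so 4404 ≡ 2 (mod 71).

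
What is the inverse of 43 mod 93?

93 = 2×43 + 7
43 = 6×7 + 1
7 = 7×1 + 0
gcd(43, 93) = 1, so the inverse exists.
Back-substitute for 1:
1 = 1×43 − 6×7
  = −6×93 + 13×43
So 43⁻¹ ≡ 13 (mod 93).

13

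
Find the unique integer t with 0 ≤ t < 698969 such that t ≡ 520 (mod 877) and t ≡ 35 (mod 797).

877⁻¹ mod 797: 877*269 ≡ 1 (mod 797), so 877⁻¹ ≡ 269.
t = 520 + 877*((35 − 520)*269 mod 797) = 520 + 877*243 = 213631.

213631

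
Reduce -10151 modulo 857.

-10151 = -12·857 + 133, so -10151 ≡ 133 (mod 857).

133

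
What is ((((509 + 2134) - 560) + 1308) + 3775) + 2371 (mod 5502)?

4035

509 + 2134 = 2643
2643 - 560 = 2083
2083 + 1308 = 3391
3391 + 3775 = 7166 ≡ 1664 (mod 5502)
1664 + 2371 = 4035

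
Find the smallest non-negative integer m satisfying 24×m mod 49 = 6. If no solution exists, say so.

37

gcd(24, 49) = 1, so a unique solution mod 49 exists.
24⁻¹ ≡ 47 (mod 49).
m ≡ 47×6 ≡ 37 (mod 49).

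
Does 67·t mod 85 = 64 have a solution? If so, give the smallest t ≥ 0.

72

gcd(67, 85) = 1, so a unique solution mod 85 exists.
67⁻¹ ≡ 33 (mod 85).
t ≡ 33·64 ≡ 72 (mod 85).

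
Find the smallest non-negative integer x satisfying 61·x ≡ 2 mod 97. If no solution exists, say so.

gcd(61, 97) = 1, so a unique solution mod 97 exists.
61⁻¹ ≡ 35 (mod 97).
x ≡ 35·2 ≡ 70 (mod 97).

70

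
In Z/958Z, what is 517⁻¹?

Apply the Euclidean algorithm and back-substitute:
958 = 1·517 + 441
517 = 1·441 + 76
441 = 5·76 + 61
76 = 1·61 + 15
61 = 4·15 + 1
15 = 15·1 + 0
gcd(517, 958) = 1, so the inverse exists.
Bézout: 1 = 34·958 − 63·517.
So 517⁻¹ ≡ −63 ≡ 895 (mod 958).

895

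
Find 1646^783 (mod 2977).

2579

Compute successive squares:
783 in binary is 1100001111, i.e. 783 = 512 + 256 + 8 + 4 + 2 + 1.
1646^1 ≡ 1646 (mod 2977)
1646^2 ≡ 1646^2 = 2709316 ≡ 246 (mod 2977)
1646^4 ≡ 246^2 = 60516 ≡ 976 (mod 2977)
1646^8 ≡ 976^2 = 952576 ≡ 2913 (mod 2977)
1646^16 ≡ 2913^2 = 8485569 ≡ 1119 (mod 2977)
1646^32 ≡ 1119^2 = 1252161 ≡ 1821 (mod 2977)
1646^64 ≡ 1821^2 = 3316041 ≡ 2640 (mod 2977)
1646^128 ≡ 2640^2 = 6969600 ≡ 443 (mod 2977)
1646^256 ≡ 443^2 = 196249 ≡ 2744 (mod 2977)
1646^512 ≡ 2744^2 = 7529536 ≡ 703 (mod 2977)
1646^783 = 1646^512 * 1646^256 * 1646^8 * 1646^4 * 1646^2 * 1646^1 ≡ 703 * 2744 * 2913 * 976 * 246 * 1646 (mod 2977).
Accumulate the product:
703 * 2744 = 1929032 ≡ 2913
2913 * 2913 = 8485569 ≡ 1119
1119 * 976 = 1092144 ≡ 2562
2562 * 246 = 630252 ≡ 2105
2105 * 1646 = 3464830 ≡ 2579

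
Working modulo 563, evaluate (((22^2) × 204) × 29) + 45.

534

(22)^2 ≡ 484 (mod 563)
484 × 204 = 98736 ≡ 211 (mod 563)
211 × 29 = 6119 ≡ 489 (mod 563)
489 + 45 = 534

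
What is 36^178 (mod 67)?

178 in binary is 10110010, i.e. 178 = 128 + 32 + 16 + 2.
36^1 ≡ 36 (mod 67)
36^2 ≡ 36^2 = 1296 ≡ 23 (mod 67)
36^4 ≡ 23^2 = 529 ≡ 60 (mod 67)
36^8 ≡ 60^2 = 3600 ≡ 49 (mod 67)
36^16 ≡ 49^2 = 2401 ≡ 56 (mod 67)
36^32 ≡ 56^2 = 3136 ≡ 54 (mod 67)
36^64 ≡ 54^2 = 2916 ≡ 35 (mod 67)
36^128 ≡ 35^2 = 1225 ≡ 19 (mod 67)
36^178 = 36^128 * 36^32 * 36^16 * 36^2 ≡ 19 * 54 * 56 * 23 (mod 67).
Accumulate the product:
19 * 54 = 1026 ≡ 21
21 * 56 = 1176 ≡ 37
37 * 23 = 851 ≡ 47

47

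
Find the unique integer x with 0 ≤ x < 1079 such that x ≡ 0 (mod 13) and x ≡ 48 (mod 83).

13⁻¹ mod 83: 13*32 ≡ 1 (mod 83), so 13⁻¹ ≡ 32.
x = 0 + 13*((48 − 0)*32 mod 83) = 0 + 13*42 = 546.

546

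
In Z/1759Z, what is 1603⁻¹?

Apply the Euclidean algorithm and back-substitute:
1759 = 1*1603 + 156
1603 = 10*156 + 43
156 = 3*43 + 27
43 = 1*27 + 16
27 = 1*16 + 11
16 = 1*11 + 5
11 = 2*5 + 1
5 = 5*1 + 0
gcd(1603, 1759) = 1, so the inverse exists.
Bézout: 1 = 298*1759 − 327*1603.
So 1603⁻¹ ≡ −327 ≡ 1432 (mod 1759).

1432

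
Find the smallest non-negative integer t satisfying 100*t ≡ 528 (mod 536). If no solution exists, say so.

16

gcd(100, 536) = 4, and 4 | 528, so solutions exist.
Divide through by 4: 25*t mod 134 = 132.
25⁻¹ ≡ 59 (mod 134).
t ≡ 59*132 ≡ 16 (mod 134).
The smallest non-negative solution is t = 16.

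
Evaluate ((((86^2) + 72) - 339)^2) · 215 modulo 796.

(86)^2 ≡ 232 (mod 796)
232 + 72 = 304
304 - 339 = -35 ≡ 761 (mod 796)
(761)^2 ≡ 429 (mod 796)
429 · 215 = 92235 ≡ 695 (mod 796)

695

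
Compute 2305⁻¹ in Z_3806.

Apply the Euclidean algorithm and back-substitute:
3806 = 1·2305 + 1501
2305 = 1·1501 + 804
1501 = 1·804 + 697
804 = 1·697 + 107
697 = 6·107 + 55
107 = 1·55 + 52
55 = 1·52 + 3
52 = 17·3 + 1
3 = 3·1 + 0
gcd(2305, 3806) = 1, so the inverse exists.
Back-substitute for 1:
1 = 1·52 − 17·3
  = −17·55 + 18·52
  = 18·107 − 35·55
  = −35·697 + 228·107
  = 228·804 − 263·697
  = −263·1501 + 491·804
  = 491·2305 − 754·1501
  = −754·3806 + 1245·2305
So 2305⁻¹ ≡ 1245 (mod 3806).

1245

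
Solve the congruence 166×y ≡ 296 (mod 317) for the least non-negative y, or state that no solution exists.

gcd(166, 317) = 1, so a unique solution mod 317 exists.
166⁻¹ ≡ 296 (mod 317).
y ≡ 296×296 ≡ 124 (mod 317).

124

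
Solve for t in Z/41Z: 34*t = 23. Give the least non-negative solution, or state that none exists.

gcd(34, 41) = 1, so a unique solution mod 41 exists.
34⁻¹ ≡ 35 (mod 41).
t ≡ 35*23 ≡ 26 (mod 41).

26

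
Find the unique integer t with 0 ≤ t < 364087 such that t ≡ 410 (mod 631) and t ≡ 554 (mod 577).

123455

631⁻¹ mod 577: 631·374 ≡ 1 (mod 577), so 631⁻¹ ≡ 374.
t = 410 + 631·((554 − 410)·374 mod 577) = 410 + 631·195 = 123455.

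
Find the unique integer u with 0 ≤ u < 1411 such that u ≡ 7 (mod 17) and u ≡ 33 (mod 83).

17⁻¹ mod 83: 17·44 ≡ 1 (mod 83), so 17⁻¹ ≡ 44.
u = 7 + 17·((33 − 7)·44 mod 83) = 7 + 17·65 = 1112.

1112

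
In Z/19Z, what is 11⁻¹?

Apply the Euclidean algorithm and back-substitute:
19 = 1×11 + 8
11 = 1×8 + 3
8 = 2×3 + 2
3 = 1×2 + 1
2 = 2×1 + 0
gcd(11, 19) = 1, so the inverse exists.
Bézout: 1 = −4×19 + 7×11.
So 11⁻¹ ≡ 7 (mod 19).

7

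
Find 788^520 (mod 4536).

1768

Compute successive squares:
788^1 ≡ 788 (mod 4536)
788^2 ≡ 788^2 = 620944 ≡ 4048 (mod 4536)
788^4 ≡ 4048^2 = 16386304 ≡ 2272 (mod 4536)
788^8 ≡ 2272^2 = 5161984 ≡ 16 (mod 4536)
788^16 ≡ 16^2 = 256 (mod 4536)
788^32 ≡ 256^2 = 65536 ≡ 2032 (mod 4536)
788^64 ≡ 2032^2 = 4129024 ≡ 1264 (mod 4536)
788^128 ≡ 1264^2 = 1597696 ≡ 1024 (mod 4536)
788^256 ≡ 1024^2 = 1048576 ≡ 760 (mod 4536)
788^512 ≡ 760^2 = 577600 ≡ 1528 (mod 4536)
788^520 = 788^512 · 788^8 ≡ 1528 · 16 (mod 4536).
1528 · 16 = 24448 ≡ 1768 (mod 4536).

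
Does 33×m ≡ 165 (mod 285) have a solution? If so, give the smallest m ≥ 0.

5

gcd(33, 285) = 3, and 3 | 165, so solutions exist.
Divide through by 3: 11×m ≡ 55 mod 95.
11⁻¹ ≡ 26 (mod 95).
m ≡ 26×55 ≡ 5 (mod 95).
The smallest non-negative solution is m = 5.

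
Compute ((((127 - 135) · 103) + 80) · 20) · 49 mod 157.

145

127 - 135 = -8 ≡ 149 (mod 157)
149 · 103 = 15347 ≡ 118 (mod 157)
118 + 80 = 198 ≡ 41 (mod 157)
41 · 20 = 820 ≡ 35 (mod 157)
35 · 49 = 1715 ≡ 145 (mod 157)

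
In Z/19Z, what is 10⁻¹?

2

19 = 1*10 + 9
10 = 1*9 + 1
9 = 9*1 + 0
gcd(10, 19) = 1, so the inverse exists.
Back-substitute for 1:
1 = 1*10 − 1*9
  = −1*19 + 2*10
So 10⁻¹ ≡ 2 (mod 19).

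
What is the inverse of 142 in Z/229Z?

50

Run the extended Euclidean algorithm:
229 = 1·142 + 87
142 = 1·87 + 55
87 = 1·55 + 32
55 = 1·32 + 23
32 = 1·23 + 9
23 = 2·9 + 5
9 = 1·5 + 4
5 = 1·4 + 1
4 = 4·1 + 0
gcd(142, 229) = 1, so the inverse exists.
Bézout: 1 = −31·229 + 50·142.
So 142⁻¹ ≡ 50 (mod 229).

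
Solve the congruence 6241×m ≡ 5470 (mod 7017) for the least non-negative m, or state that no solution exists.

4894

gcd(6241, 7017) = 1, so a unique solution mod 7017 exists.
6241⁻¹ ≡ 6592 (mod 7017).
m ≡ 6592×5470 ≡ 4894 (mod 7017).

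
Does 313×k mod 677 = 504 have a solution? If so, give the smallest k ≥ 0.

gcd(313, 677) = 1, so a unique solution mod 677 exists.
313⁻¹ ≡ 292 (mod 677).
k ≡ 292×504 ≡ 259 (mod 677).

259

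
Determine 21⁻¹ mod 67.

67 = 3·21 + 4
21 = 5·4 + 1
4 = 4·1 + 0
gcd(21, 67) = 1, so the inverse exists.
Back-substitute for 1:
1 = 1·21 − 5·4
  = −5·67 + 16·21
So 21⁻¹ ≡ 16 (mod 67).

16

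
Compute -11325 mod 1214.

815

-11325 = -10*1214 + 815, so -11325 ≡ 815 (mod 1214).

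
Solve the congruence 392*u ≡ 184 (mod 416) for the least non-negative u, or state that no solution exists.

27

gcd(392, 416) = 8, and 8 | 184, so solutions exist.
Divide through by 8: 49*u ≡ 23 (mod 52).
49⁻¹ ≡ 17 (mod 52).
u ≡ 17*23 ≡ 27 (mod 52).
The smallest non-negative solution is u = 27.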